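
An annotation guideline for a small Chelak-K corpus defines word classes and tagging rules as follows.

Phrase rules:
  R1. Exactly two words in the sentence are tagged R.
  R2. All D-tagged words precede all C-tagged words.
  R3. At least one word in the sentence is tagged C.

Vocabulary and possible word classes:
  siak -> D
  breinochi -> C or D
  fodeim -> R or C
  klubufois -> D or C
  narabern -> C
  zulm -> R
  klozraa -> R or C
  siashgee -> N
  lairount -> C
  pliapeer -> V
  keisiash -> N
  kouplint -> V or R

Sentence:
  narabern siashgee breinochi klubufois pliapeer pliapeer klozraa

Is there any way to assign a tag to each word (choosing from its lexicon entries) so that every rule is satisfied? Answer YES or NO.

NO

Candidates per position — 1:narabern {C}; 2:siashgee {N}; 3:breinochi {C,D}; 4:klubufois {D,C}; 5:pliapeer {V}; 6:pliapeer {V}; 7:klozraa {R,C}.
Rule 1 cannot be satisfied by any choice of tags from the lexicon.
So there is no consistent tagging.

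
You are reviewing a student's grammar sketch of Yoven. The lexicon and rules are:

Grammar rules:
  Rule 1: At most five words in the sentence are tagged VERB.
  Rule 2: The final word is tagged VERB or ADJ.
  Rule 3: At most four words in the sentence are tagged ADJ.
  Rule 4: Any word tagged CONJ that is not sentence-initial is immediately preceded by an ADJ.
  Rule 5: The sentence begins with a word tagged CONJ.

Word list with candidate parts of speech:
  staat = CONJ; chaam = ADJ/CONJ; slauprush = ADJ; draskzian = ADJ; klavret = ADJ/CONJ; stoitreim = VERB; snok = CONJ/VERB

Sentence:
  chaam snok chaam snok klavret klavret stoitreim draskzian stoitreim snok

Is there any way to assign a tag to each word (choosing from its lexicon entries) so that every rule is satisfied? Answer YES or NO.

Candidates per position — 1:chaam {ADJ,CONJ}; 2:snok {CONJ,VERB}; 3:chaam {ADJ,CONJ}; 4:snok {CONJ,VERB}; 5:klavret {ADJ,CONJ}; 6:klavret {ADJ,CONJ}; 7:stoitreim {VERB}; 8:draskzian {ADJ}; 9:stoitreim {VERB}; 10:snok {CONJ,VERB}.
One satisfying assignment: CONJ VERB ADJ CONJ ADJ ADJ VERB ADJ VERB VERB.
Rule-by-rule: rule 1 ✓; rule 2 ✓; rule 3 ✓; rule 4 ✓; rule 5 ✓.

YES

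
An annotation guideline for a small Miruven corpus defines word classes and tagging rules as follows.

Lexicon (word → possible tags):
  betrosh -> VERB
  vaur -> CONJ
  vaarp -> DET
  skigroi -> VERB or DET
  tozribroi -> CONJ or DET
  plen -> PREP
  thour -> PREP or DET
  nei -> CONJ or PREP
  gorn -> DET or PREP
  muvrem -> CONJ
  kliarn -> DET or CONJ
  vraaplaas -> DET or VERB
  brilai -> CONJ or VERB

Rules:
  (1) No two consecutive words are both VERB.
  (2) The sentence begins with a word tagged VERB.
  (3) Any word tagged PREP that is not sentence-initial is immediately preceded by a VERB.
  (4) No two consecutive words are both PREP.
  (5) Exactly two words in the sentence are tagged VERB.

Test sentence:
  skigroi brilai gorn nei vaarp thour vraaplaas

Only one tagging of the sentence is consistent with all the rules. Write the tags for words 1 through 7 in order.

VERB CONJ DET CONJ DET DET VERB

Candidates per position — 1:skigroi {VERB,DET}; 2:brilai {CONJ,VERB}; 3:gorn {DET,PREP}; 4:nei {CONJ,PREP}; 5:vaarp {DET}; 6:thour {PREP,DET}; 7:vraaplaas {DET,VERB}.
Word 1 cannot be DET — rule 2 would then fail for every completion. It is VERB.
Word 2 cannot be VERB — rule 1 would then fail for every completion. It is CONJ.
Word 3 cannot be PREP — rule 3 would then fail for every completion. It is DET.
Word 4 cannot be PREP — rule 3 would then fail for every completion. It is CONJ.
Word 6 cannot be PREP — rule 3 would then fail for every completion. It is DET.
Word 7 cannot be DET — rule 5 would then fail for every completion. It is VERB.
That leaves exactly one tagging: VERB CONJ DET CONJ DET DET VERB.
Rule-by-rule: rule 1 holds; rule 2 holds; rule 3 holds; rule 4 holds; rule 5 holds.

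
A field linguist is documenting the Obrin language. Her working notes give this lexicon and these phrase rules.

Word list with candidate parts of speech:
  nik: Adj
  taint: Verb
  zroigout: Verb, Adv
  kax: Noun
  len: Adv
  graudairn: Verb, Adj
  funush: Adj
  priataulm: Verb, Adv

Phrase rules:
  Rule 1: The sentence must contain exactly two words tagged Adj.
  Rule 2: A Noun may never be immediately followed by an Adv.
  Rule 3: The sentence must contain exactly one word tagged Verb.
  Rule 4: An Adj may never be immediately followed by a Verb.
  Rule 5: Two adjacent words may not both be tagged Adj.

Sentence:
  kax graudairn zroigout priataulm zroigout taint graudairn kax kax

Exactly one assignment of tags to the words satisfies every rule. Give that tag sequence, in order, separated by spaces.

Noun Adj Adv Adv Adv Verb Adj Noun Noun

Candidates per position — 1:kax {Noun}; 2:graudairn {Verb,Adj}; 3:zroigout {Verb,Adv}; 4:priataulm {Verb,Adv}; 5:zroigout {Verb,Adv}; 6:taint {Verb}; 7:graudairn {Verb,Adj}; 8:kax {Noun}; 9:kax {Noun}.
At position 2, choosing Verb makes rule 1 impossible to satisfy; hence Adj.
At position 3, choosing Verb makes rule 3 impossible to satisfy; hence Adv.
At position 4, choosing Verb makes rule 3 impossible to satisfy; hence Adv.
At position 5, choosing Verb makes rule 3 impossible to satisfy; hence Adv.
At position 7, choosing Verb makes rule 1 impossible to satisfy; hence Adj.
So the tagging must be: Noun Adj Adv Adv Adv Verb Adj Noun Noun.
Check: rule 1 ✓; rule 2 ✓; rule 3 ✓; rule 4 ✓; rule 5 ✓.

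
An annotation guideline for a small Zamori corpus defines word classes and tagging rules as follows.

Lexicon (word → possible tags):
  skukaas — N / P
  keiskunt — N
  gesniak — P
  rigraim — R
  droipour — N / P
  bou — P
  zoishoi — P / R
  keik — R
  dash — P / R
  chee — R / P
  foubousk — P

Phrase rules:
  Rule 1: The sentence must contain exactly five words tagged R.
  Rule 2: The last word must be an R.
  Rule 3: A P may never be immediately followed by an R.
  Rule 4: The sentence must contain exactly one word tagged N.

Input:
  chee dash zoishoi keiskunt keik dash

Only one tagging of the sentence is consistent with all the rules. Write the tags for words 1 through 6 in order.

R R R N R R

Candidates per position — 1:chee {R,P}; 2:dash {P,R}; 3:zoishoi {P,R}; 4:keiskunt {N}; 5:keik {R}; 6:dash {P,R}.
Position 1: tagging it P would leave rule 1 unsatisfiable, so it must be R.
Position 2: tagging it P would leave rule 1 unsatisfiable, so it must be R.
Position 3: tagging it P would leave rule 1 unsatisfiable, so it must be R.
Position 6: tagging it P would leave rule 1 unsatisfiable, so it must be R.
That leaves exactly one tagging: R R R N R R.
Rule-by-rule: rule 1 ok; rule 2 ok; rule 3 ok; rule 4 ok.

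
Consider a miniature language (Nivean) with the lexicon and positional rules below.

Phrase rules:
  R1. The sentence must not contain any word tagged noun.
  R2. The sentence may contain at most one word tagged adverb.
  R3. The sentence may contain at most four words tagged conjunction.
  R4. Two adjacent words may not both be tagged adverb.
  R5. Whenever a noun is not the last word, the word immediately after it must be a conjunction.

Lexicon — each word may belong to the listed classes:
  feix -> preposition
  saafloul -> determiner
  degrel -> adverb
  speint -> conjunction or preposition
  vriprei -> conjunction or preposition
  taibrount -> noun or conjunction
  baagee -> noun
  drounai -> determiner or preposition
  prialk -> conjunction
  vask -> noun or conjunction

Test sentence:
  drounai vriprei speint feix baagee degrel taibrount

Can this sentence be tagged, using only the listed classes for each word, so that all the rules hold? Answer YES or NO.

NO

Candidates per position — 1:drounai {determiner,preposition}; 2:vriprei {conjunction,preposition}; 3:speint {conjunction,preposition}; 4:feix {preposition}; 5:baagee {noun}; 6:degrel {adverb}; 7:taibrount {noun,conjunction}.
Rule 1 cannot be satisfied by any choice of tags from the lexicon.
So there is no consistent tagging.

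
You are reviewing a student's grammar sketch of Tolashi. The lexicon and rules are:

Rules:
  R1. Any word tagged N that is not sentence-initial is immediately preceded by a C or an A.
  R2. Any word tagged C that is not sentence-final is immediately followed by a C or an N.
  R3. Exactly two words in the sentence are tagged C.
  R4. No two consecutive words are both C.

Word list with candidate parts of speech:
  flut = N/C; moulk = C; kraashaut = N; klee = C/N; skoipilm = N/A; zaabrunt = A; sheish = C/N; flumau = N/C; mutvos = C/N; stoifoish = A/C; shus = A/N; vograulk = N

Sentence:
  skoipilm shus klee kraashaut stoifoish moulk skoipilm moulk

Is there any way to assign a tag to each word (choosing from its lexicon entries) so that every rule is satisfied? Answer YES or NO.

NO

Candidates per position — 1:skoipilm {N,A}; 2:shus {A,N}; 3:klee {C,N}; 4:kraashaut {N}; 5:stoifoish {A,C}; 6:moulk {C}; 7:skoipilm {N,A}; 8:moulk {C}.
Every candidate sequence violates at least one rule; no consistent tagging exists.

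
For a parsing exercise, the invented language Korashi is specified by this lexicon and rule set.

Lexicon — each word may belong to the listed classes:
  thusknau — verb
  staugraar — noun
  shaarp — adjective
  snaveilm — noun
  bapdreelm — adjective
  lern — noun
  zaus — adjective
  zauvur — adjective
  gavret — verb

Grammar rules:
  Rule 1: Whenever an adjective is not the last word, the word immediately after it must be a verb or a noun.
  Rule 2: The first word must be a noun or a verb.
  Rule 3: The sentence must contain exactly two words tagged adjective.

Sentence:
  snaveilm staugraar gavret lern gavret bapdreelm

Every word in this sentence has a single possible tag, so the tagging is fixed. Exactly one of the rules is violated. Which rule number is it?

3

Fixed tagging: noun noun verb noun verb adjective.
Rule check: R1 ok, R2 ok, R3 fails.
Only rule 3 fails.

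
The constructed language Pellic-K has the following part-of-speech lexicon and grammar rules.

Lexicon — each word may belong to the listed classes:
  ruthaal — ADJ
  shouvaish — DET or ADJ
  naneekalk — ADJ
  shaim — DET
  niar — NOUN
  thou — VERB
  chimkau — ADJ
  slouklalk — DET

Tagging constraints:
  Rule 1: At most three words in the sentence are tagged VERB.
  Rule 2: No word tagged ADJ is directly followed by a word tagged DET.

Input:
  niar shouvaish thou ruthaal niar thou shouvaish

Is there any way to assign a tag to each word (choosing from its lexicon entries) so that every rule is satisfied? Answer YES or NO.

Candidates per position — 1:niar {NOUN}; 2:shouvaish {DET,ADJ}; 3:thou {VERB}; 4:ruthaal {ADJ}; 5:niar {NOUN}; 6:thou {VERB}; 7:shouvaish {DET,ADJ}.
One satisfying assignment: NOUN ADJ VERB ADJ NOUN VERB ADJ.
Checking: rule 1 satisfied; rule 2 satisfied.

YES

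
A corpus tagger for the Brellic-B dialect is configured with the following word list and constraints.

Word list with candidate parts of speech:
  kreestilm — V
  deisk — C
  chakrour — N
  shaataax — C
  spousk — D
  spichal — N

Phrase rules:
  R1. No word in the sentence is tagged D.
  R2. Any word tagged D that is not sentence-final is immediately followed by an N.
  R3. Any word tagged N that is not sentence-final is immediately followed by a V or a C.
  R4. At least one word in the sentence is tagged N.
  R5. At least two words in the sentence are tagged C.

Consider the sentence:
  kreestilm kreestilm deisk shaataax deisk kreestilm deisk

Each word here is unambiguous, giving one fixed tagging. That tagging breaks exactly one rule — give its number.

4

Fixed tagging: V V C C C V C.
Rule check: R1 pass, R2 pass, R3 pass, R4 fail, R5 pass.
Only rule 4 fails.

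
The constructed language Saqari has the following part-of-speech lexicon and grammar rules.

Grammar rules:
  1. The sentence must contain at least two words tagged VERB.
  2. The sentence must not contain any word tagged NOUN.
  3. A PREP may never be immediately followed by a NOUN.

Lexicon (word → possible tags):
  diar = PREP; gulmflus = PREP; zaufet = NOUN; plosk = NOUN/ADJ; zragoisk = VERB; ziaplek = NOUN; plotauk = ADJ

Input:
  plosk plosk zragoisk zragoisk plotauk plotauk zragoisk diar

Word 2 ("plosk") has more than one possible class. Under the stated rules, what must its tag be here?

ADJ

Candidates per position — 1:plosk {NOUN,ADJ}; 2:plosk {NOUN,ADJ}; 3:zragoisk {VERB}; 4:zragoisk {VERB}; 5:plotauk {ADJ}; 6:plotauk {ADJ}; 7:zragoisk {VERB}; 8:diar {PREP}.
If word 1 were NOUN, no tagging could satisfy rule 2; so word 1 is ADJ.
If word 2 were NOUN, no tagging could satisfy rule 2; so word 2 is ADJ.
That leaves exactly one tagging: ADJ ADJ VERB VERB ADJ ADJ VERB PREP.
Rule-by-rule: rule 1 satisfied; rule 2 satisfied; rule 3 satisfied.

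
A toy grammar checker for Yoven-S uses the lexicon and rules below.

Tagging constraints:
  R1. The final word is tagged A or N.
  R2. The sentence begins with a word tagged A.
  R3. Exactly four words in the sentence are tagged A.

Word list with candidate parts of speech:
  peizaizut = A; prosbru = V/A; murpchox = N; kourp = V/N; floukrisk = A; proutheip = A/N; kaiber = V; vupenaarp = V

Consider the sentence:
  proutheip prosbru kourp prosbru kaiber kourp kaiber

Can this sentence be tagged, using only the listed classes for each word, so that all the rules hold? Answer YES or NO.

NO

Candidates per position — 1:proutheip {A,N}; 2:prosbru {V,A}; 3:kourp {V,N}; 4:prosbru {V,A}; 5:kaiber {V}; 6:kourp {V,N}; 7:kaiber {V}.
Rule 1 cannot be satisfied by any choice of tags from the lexicon.
So there is no consistent tagging.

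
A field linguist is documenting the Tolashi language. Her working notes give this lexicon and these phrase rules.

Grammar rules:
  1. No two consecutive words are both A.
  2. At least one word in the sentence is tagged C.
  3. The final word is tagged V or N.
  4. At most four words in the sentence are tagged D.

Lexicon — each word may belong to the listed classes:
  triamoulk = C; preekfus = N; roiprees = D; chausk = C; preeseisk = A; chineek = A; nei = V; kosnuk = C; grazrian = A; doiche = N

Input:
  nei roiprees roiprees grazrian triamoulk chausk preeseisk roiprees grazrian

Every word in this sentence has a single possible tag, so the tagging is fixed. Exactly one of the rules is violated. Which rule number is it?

3

Fixed tagging: V D D A C C A D A.
Checking each rule: R1 ok, R2 ok, R3 fails, R4 ok.
Only rule 3 fails.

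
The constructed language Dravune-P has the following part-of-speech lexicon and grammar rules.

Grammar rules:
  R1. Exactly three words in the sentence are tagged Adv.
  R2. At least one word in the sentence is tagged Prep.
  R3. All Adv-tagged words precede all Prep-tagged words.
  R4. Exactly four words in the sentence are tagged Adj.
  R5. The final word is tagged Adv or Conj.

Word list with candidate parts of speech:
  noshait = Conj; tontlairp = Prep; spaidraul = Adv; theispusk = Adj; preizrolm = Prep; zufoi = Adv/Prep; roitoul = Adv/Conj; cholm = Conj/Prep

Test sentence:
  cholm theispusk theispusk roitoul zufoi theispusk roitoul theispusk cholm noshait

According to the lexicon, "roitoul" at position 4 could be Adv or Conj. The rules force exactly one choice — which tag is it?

Adv

Candidates per position — 1:cholm {Conj,Prep}; 2:theispusk {Adj}; 3:theispusk {Adj}; 4:roitoul {Adv,Conj}; 5:zufoi {Adv,Prep}; 6:theispusk {Adj}; 7:roitoul {Adv,Conj}; 8:theispusk {Adj}; 9:cholm {Conj,Prep}; 10:noshait {Conj}.
Position 4: tagging it Conj would leave rule 1 unsatisfiable, so it must be Adv.
Position 5: tagging it Prep would leave rule 1 unsatisfiable, so it must be Adv.
Position 7: tagging it Conj would leave rule 1 unsatisfiable, so it must be Adv.
Position 1: tagging it Prep would leave rule 3 unsatisfiable, so it must be Conj.
Position 9: tagging it Conj would leave rule 2 unsatisfiable, so it must be Prep.
That leaves exactly one tagging: Conj Adj Adj Adv Adv Adj Adv Adj Prep Conj.
Checking: rule 1 ✓; rule 2 ✓; rule 3 ✓; rule 4 ✓; rule 5 ✓.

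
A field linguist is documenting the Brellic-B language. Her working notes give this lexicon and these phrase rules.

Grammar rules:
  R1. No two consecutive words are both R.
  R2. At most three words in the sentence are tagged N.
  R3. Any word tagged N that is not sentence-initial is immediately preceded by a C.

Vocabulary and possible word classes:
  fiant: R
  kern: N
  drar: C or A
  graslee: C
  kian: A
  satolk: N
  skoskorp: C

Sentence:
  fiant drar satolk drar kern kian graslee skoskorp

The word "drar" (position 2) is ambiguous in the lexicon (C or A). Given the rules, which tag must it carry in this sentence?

C

Candidates per position — 1:fiant {R}; 2:drar {C,A}; 3:satolk {N}; 4:drar {C,A}; 5:kern {N}; 6:kian {A}; 7:graslee {C}; 8:skoskorp {C}.
If word 2 were A, no tagging could satisfy rule 3; so word 2 is C.
If word 4 were A, no tagging could satisfy rule 3; so word 4 is C.
The unique satisfying tagging is: R C N C N A C C.
Checking: rule 1 satisfied; rule 2 satisfied; rule 3 satisfied.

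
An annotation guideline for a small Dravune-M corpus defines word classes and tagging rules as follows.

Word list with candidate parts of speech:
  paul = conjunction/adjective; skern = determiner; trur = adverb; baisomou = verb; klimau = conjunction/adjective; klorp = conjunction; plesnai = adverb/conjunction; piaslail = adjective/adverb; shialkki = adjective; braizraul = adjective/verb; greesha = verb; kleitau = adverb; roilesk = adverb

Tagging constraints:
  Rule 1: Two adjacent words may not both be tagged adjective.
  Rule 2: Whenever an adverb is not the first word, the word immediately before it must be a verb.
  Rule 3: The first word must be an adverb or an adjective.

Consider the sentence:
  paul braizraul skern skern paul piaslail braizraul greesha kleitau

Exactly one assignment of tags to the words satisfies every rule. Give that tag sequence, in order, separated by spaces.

Candidates per position — 1:paul {conjunction,adjective}; 2:braizraul {adjective,verb}; 3:skern {determiner}; 4:skern {determiner}; 5:paul {conjunction,adjective}; 6:piaslail {adjective,adverb}; 7:braizraul {adjective,verb}; 8:greesha {verb}; 9:kleitau {adverb}.
Word 1 cannot be conjunction — rule 3 would then fail for every completion. It is adjective.
Word 2 cannot be adjective — rule 1 would then fail for every completion. It is verb.
Word 6 cannot be adverb — rule 2 would then fail for every completion. It is adjective.
Word 7 cannot be adjective — rule 1 would then fail for every completion. It is verb.
Word 5 cannot be adjective — rule 1 would then fail for every completion. It is conjunction.
The only consistent sequence is: adjective verb determiner determiner conjunction adjective verb verb adverb.
Check: rule 1 holds; rule 2 holds; rule 3 holds.

adjective verb determiner determiner conjunction adjective verb verb adverb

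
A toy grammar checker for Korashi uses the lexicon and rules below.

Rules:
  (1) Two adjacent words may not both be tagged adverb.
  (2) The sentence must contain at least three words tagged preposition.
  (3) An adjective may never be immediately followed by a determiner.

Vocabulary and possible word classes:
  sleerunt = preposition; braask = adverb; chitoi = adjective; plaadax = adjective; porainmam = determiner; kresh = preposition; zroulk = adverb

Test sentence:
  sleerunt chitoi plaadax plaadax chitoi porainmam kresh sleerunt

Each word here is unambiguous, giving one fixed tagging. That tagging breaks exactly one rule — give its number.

Fixed tagging: preposition adjective adjective adjective adjective determiner preposition preposition.
Rule check: R1 ✓, R2 ✓, R3 ✗.
Only rule 3 fails.

3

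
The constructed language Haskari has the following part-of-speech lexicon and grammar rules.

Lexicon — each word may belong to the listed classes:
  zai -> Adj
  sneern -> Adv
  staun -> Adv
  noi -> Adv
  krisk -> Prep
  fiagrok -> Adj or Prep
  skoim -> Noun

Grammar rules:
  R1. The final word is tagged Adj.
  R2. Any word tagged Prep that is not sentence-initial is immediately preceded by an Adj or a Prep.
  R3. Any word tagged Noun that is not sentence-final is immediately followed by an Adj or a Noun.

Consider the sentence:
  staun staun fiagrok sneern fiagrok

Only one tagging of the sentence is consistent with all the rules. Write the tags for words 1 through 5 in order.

Adv Adv Adj Adv Adj

Candidates per position — 1:staun {Adv}; 2:staun {Adv}; 3:fiagrok {Adj,Prep}; 4:sneern {Adv}; 5:fiagrok {Adj,Prep}.
Word 3 cannot be Prep — rule 2 would then fail for every completion. It is Adj.
Word 5 cannot be Prep — rule 1 would then fail for every completion. It is Adj.
That leaves exactly one tagging: Adv Adv Adj Adv Adj.
Checking: rule 1 ok; rule 2 ok; rule 3 ok.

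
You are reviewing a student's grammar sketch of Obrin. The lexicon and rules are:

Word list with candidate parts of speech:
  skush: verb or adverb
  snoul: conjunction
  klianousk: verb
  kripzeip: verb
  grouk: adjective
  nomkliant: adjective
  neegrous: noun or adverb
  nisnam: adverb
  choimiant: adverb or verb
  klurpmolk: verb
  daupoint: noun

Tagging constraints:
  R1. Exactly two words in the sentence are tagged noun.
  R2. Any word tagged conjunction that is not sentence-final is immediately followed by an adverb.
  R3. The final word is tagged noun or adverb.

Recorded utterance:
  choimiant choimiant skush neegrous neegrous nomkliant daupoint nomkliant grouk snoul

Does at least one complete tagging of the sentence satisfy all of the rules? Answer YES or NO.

NO

Candidates per position — 1:choimiant {adverb,verb}; 2:choimiant {adverb,verb}; 3:skush {verb,adverb}; 4:neegrous {noun,adverb}; 5:neegrous {noun,adverb}; 6:nomkliant {adjective}; 7:daupoint {noun}; 8:nomkliant {adjective}; 9:grouk {adjective}; 10:snoul {conjunction}.
Rule 3 cannot be satisfied by any choice of tags from the lexicon.
So there is no consistent tagging.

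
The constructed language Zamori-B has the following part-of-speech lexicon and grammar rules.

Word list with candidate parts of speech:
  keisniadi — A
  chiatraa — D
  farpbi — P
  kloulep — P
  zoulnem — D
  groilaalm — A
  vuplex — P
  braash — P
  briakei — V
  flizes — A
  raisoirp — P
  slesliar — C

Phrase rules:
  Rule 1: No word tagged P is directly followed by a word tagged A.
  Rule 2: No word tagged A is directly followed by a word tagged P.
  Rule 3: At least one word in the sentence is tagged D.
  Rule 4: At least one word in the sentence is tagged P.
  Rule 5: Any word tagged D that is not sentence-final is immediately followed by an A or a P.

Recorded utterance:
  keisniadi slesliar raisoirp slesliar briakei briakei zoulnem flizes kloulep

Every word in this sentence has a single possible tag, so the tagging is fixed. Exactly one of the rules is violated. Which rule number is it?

Fixed tagging: A C P C V V D A P.
Applying the rules: R1 ok, R2 fails, R3 ok, R4 ok, R5 ok.
Only rule 2 fails.

2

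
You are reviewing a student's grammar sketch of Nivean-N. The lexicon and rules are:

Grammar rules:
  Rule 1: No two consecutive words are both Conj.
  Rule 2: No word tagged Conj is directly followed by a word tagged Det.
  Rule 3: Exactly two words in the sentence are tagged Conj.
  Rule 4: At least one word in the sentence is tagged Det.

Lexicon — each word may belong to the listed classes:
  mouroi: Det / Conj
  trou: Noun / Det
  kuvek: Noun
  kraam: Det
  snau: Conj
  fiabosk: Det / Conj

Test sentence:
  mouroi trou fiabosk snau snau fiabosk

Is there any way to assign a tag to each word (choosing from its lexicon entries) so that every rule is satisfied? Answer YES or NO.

Candidates per position — 1:mouroi {Det,Conj}; 2:trou {Noun,Det}; 3:fiabosk {Det,Conj}; 4:snau {Conj}; 5:snau {Conj}; 6:fiabosk {Det,Conj}.
Rule 1 cannot be satisfied by any choice of tags from the lexicon.
So there is no consistent tagging.

NO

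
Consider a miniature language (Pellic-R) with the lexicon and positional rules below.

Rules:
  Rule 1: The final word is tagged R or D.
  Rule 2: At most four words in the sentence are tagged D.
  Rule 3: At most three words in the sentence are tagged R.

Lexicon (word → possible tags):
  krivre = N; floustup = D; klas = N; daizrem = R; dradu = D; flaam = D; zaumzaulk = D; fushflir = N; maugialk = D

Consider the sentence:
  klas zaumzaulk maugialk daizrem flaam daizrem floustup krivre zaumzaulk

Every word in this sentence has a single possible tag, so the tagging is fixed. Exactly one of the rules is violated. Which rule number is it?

Fixed tagging: N D D R D R D N D.
Rule check: R1 holds, R2 violated, R3 holds.
Only rule 2 fails.

2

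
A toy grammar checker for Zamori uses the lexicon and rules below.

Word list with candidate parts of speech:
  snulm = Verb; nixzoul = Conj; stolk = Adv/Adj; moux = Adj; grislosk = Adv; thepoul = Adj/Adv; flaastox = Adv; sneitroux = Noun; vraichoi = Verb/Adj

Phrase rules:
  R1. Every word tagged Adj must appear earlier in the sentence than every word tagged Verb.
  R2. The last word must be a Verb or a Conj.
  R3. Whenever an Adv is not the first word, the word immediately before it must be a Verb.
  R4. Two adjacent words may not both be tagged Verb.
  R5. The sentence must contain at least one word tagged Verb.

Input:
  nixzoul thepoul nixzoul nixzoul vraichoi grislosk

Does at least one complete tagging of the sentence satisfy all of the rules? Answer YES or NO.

Candidates per position — 1:nixzoul {Conj}; 2:thepoul {Adj,Adv}; 3:nixzoul {Conj}; 4:nixzoul {Conj}; 5:vraichoi {Verb,Adj}; 6:grislosk {Adv}.
Rule 2 cannot be satisfied by any choice of tags from the lexicon.
So there is no consistent tagging.

NO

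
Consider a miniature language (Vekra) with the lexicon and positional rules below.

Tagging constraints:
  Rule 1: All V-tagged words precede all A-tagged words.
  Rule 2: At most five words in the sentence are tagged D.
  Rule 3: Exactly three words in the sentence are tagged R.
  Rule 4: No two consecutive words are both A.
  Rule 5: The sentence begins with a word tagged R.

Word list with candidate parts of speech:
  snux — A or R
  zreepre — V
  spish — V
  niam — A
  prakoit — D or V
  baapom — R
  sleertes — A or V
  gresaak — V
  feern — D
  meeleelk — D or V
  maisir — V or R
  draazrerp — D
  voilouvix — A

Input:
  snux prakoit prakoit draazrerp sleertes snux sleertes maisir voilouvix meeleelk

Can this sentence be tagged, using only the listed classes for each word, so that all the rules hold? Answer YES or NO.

YES

Candidates per position — 1:snux {A,R}; 2:prakoit {D,V}; 3:prakoit {D,V}; 4:draazrerp {D}; 5:sleertes {A,V}; 6:snux {A,R}; 7:sleertes {A,V}; 8:maisir {V,R}; 9:voilouvix {A}; 10:meeleelk {D,V}.
One satisfying assignment: R V D D A R A R A D.
Verifying each rule — rule 1 satisfied; rule 2 satisfied; rule 3 satisfied; rule 4 satisfied; rule 5 satisfied.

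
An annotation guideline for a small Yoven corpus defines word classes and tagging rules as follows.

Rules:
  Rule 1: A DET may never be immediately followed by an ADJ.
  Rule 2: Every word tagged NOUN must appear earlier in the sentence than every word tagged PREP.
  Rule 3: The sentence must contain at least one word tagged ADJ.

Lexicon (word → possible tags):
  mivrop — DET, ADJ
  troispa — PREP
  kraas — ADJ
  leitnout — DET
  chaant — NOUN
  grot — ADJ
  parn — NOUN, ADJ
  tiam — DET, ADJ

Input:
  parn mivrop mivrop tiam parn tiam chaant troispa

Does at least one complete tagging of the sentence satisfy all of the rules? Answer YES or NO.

YES

Candidates per position — 1:parn {NOUN,ADJ}; 2:mivrop {DET,ADJ}; 3:mivrop {DET,ADJ}; 4:tiam {DET,ADJ}; 5:parn {NOUN,ADJ}; 6:tiam {DET,ADJ}; 7:chaant {NOUN}; 8:troispa {PREP}.
One satisfying assignment: ADJ ADJ ADJ DET NOUN DET NOUN PREP.
Rule-by-rule: rule 1 ✓; rule 2 ✓; rule 3 ✓.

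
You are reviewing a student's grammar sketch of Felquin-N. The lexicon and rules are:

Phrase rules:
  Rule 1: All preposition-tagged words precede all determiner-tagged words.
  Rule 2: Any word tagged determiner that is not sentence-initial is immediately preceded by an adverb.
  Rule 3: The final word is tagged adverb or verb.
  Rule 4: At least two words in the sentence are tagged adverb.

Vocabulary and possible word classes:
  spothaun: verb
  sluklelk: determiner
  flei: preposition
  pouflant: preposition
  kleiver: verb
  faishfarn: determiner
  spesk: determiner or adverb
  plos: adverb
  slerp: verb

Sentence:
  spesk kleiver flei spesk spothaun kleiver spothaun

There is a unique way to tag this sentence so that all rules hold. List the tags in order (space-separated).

Candidates per position — 1:spesk {determiner,adverb}; 2:kleiver {verb}; 3:flei {preposition}; 4:spesk {determiner,adverb}; 5:spothaun {verb}; 6:kleiver {verb}; 7:spothaun {verb}.
At position 1, choosing determiner makes rule 1 impossible to satisfy; hence adverb.
At position 4, choosing determiner makes rule 2 impossible to satisfy; hence adverb.
That leaves exactly one tagging: adverb verb preposition adverb verb verb verb.
Checking: rule 1 ok; rule 2 ok; rule 3 ok; rule 4 ok.

adverb verb preposition adverb verb verb verb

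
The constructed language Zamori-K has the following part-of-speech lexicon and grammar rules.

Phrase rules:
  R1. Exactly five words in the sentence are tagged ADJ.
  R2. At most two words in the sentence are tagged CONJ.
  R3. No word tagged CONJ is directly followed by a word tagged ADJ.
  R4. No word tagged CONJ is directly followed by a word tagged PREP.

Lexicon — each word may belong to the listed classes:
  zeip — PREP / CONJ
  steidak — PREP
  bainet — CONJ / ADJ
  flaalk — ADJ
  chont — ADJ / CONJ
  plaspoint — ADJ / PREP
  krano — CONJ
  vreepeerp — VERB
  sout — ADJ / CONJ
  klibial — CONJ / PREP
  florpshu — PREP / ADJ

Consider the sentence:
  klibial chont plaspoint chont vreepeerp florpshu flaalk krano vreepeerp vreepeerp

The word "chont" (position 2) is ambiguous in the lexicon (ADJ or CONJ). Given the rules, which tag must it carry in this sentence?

Candidates per position — 1:klibial {CONJ,PREP}; 2:chont {ADJ,CONJ}; 3:plaspoint {ADJ,PREP}; 4:chont {ADJ,CONJ}; 5:vreepeerp {VERB}; 6:florpshu {PREP,ADJ}; 7:flaalk {ADJ}; 8:krano {CONJ}; 9:vreepeerp {VERB}; 10:vreepeerp {VERB}.
Position 2: tagging it CONJ would leave rule 1 unsatisfiable, so it must be ADJ.
Position 3: tagging it PREP would leave rule 1 unsatisfiable, so it must be ADJ.
Position 4: tagging it CONJ would leave rule 1 unsatisfiable, so it must be ADJ.
Position 6: tagging it PREP would leave rule 1 unsatisfiable, so it must be ADJ.
Position 1: tagging it CONJ would leave rule 3 unsatisfiable, so it must be PREP.
The unique satisfying tagging is: PREP ADJ ADJ ADJ VERB ADJ ADJ CONJ VERB VERB.
Check: rule 1 satisfied; rule 2 satisfied; rule 3 satisfied; rule 4 satisfied.

ADJ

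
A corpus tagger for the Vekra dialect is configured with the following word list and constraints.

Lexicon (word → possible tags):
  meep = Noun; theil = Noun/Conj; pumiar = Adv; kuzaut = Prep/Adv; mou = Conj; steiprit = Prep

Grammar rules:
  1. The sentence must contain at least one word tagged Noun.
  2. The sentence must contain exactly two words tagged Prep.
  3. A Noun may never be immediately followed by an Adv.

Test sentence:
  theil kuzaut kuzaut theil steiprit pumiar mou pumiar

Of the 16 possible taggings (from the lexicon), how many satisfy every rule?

4

Candidates per position — 1:theil {Noun,Conj}; 2:kuzaut {Prep,Adv}; 3:kuzaut {Prep,Adv}; 4:theil {Noun,Conj}; 5:steiprit {Prep}; 6:pumiar {Adv}; 7:mou {Conj}; 8:pumiar {Adv}.
There are 16 candidate sequences in total.
The sequences that satisfy every rule: Noun Prep Adv Noun Prep Adv Conj Adv; Noun Prep Adv Conj Prep Adv Conj Adv; Conj Prep Adv Noun Prep Adv Conj Adv; Conj Adv Prep Noun Prep Adv Conj Adv.
Count = 4.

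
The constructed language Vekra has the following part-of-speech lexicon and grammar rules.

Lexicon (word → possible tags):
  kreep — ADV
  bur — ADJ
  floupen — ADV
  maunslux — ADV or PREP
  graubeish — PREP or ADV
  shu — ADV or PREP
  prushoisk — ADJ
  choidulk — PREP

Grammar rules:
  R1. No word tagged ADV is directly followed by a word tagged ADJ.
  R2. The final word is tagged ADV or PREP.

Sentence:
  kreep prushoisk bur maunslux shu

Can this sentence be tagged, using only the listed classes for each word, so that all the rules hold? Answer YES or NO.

NO

Candidates per position — 1:kreep {ADV}; 2:prushoisk {ADJ}; 3:bur {ADJ}; 4:maunslux {ADV,PREP}; 5:shu {ADV,PREP}.
Rule 1 cannot be satisfied by any choice of tags from the lexicon.
So there is no consistent tagging.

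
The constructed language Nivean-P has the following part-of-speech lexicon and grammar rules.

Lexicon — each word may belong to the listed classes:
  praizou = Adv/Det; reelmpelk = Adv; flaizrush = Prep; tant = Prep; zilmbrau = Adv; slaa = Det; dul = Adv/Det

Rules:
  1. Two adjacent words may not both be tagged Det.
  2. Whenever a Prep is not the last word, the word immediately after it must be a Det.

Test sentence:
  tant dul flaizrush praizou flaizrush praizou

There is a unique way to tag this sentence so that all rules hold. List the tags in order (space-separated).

Candidates per position — 1:tant {Prep}; 2:dul {Adv,Det}; 3:flaizrush {Prep}; 4:praizou {Adv,Det}; 5:flaizrush {Prep}; 6:praizou {Adv,Det}.
Word 2 cannot be Adv — rule 2 would then fail for every completion. It is Det.
Word 4 cannot be Adv — rule 2 would then fail for every completion. It is Det.
Word 6 cannot be Adv — rule 2 would then fail for every completion. It is Det.
The only consistent sequence is: Prep Det Prep Det Prep Det.
Check: rule 1 ✓; rule 2 ✓.

Prep Det Prep Det Prep Det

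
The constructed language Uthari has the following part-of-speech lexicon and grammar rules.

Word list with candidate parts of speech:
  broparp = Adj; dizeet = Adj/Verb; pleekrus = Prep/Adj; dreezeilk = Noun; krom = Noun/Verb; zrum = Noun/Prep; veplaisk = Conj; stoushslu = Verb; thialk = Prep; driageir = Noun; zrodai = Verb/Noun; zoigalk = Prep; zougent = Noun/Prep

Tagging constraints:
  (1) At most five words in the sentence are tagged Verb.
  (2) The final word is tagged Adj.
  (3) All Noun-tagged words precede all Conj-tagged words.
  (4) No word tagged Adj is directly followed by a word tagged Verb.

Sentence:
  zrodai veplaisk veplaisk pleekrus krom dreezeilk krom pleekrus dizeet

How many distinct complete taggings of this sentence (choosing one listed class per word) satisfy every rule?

Candidates per position — 1:zrodai {Verb,Noun}; 2:veplaisk {Conj}; 3:veplaisk {Conj}; 4:pleekrus {Prep,Adj}; 5:krom {Noun,Verb}; 6:dreezeilk {Noun}; 7:krom {Noun,Verb}; 8:pleekrus {Prep,Adj}; 9:dizeet {Adj,Verb}.
There are 64 candidate sequences in total.
Rule 3 cannot be satisfied by any choice of tags from the lexicon.
So there is no consistent tagging.
Count = 0.

0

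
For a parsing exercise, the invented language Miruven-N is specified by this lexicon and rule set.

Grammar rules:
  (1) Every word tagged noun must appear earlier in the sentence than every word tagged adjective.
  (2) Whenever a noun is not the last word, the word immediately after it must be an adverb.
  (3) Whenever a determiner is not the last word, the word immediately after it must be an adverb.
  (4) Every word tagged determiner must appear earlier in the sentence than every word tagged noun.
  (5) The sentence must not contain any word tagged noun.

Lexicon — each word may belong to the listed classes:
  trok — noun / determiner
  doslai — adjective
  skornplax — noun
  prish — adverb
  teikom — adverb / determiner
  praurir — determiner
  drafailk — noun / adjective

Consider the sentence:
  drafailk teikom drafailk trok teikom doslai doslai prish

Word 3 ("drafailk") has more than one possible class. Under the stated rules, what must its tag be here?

Candidates per position — 1:drafailk {noun,adjective}; 2:teikom {adverb,determiner}; 3:drafailk {noun,adjective}; 4:trok {noun,determiner}; 5:teikom {adverb,determiner}; 6:doslai {adjective}; 7:doslai {adjective}; 8:prish {adverb}.
Word 1 cannot be noun — rule 5 would then fail for every completion. It is adjective.
Word 2 cannot be determiner — rule 3 would then fail for every completion. It is adverb.
Word 3 cannot be noun — rule 1 would then fail for every completion. It is adjective.
Word 4 cannot be noun — rule 1 would then fail for every completion. It is determiner.
Word 5 cannot be determiner — rule 3 would then fail for every completion. It is adverb.
The unique satisfying tagging is: adjective adverb adjective determiner adverb adjective adjective adverb.
Check: rule 1 satisfied; rule 2 satisfied; rule 3 satisfied; rule 4 satisfied; rule 5 satisfied.

adjective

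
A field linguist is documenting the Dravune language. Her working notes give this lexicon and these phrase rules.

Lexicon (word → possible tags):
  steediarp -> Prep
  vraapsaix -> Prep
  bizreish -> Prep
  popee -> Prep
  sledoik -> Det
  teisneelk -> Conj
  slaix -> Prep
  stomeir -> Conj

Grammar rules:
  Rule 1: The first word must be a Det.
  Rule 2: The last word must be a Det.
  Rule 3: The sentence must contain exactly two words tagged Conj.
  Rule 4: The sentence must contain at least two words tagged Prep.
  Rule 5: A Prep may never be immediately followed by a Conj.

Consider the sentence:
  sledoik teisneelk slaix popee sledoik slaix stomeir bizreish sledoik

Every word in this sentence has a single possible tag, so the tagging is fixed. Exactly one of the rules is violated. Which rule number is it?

Fixed tagging: Det Conj Prep Prep Det Prep Conj Prep Det.
Checking each rule: R1 holds, R2 holds, R3 holds, R4 holds, R5 violated.
Only rule 5 fails.

5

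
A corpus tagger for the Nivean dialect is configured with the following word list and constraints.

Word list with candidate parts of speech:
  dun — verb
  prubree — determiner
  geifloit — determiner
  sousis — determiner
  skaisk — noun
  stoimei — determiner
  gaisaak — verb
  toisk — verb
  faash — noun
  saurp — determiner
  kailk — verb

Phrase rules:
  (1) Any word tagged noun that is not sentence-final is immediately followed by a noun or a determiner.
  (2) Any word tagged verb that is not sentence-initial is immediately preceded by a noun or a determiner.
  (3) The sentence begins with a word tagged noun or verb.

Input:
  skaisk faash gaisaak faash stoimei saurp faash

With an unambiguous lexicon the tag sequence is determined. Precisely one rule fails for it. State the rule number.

1

Fixed tagging: noun noun verb noun determiner determiner noun.
Applying the rules: R1 fail, R2 pass, R3 pass.
Only rule 1 fails.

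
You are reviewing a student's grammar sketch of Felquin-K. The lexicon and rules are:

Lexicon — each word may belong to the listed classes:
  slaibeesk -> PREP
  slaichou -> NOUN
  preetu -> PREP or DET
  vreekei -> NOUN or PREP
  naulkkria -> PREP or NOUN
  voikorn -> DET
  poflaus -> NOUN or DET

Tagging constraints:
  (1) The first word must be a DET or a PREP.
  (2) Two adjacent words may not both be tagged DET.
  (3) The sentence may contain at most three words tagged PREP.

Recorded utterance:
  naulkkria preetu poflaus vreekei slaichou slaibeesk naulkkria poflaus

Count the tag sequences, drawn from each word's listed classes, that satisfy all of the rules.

10

Candidates per position — 1:naulkkria {PREP,NOUN}; 2:preetu {PREP,DET}; 3:poflaus {NOUN,DET}; 4:vreekei {NOUN,PREP}; 5:slaichou {NOUN}; 6:slaibeesk {PREP}; 7:naulkkria {PREP,NOUN}; 8:poflaus {NOUN,DET}.
There are 64 candidate sequences in total.
Checking each against the rules leaves 10 sequences.
Count = 10.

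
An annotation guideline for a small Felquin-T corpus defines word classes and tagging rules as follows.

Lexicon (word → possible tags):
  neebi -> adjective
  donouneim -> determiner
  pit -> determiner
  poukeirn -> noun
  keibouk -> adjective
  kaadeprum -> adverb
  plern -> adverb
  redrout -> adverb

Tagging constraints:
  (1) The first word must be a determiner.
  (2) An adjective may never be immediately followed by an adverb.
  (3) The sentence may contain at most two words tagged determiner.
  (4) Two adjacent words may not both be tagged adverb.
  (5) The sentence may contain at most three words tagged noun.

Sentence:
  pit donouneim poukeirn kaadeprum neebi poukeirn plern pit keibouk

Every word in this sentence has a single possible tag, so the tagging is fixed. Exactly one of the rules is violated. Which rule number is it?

3

Fixed tagging: determiner determiner noun adverb adjective noun adverb determiner adjective.
Applying the rules: R1 ok, R2 ok, R3 fails, R4 ok, R5 ok.
Only rule 3 fails.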